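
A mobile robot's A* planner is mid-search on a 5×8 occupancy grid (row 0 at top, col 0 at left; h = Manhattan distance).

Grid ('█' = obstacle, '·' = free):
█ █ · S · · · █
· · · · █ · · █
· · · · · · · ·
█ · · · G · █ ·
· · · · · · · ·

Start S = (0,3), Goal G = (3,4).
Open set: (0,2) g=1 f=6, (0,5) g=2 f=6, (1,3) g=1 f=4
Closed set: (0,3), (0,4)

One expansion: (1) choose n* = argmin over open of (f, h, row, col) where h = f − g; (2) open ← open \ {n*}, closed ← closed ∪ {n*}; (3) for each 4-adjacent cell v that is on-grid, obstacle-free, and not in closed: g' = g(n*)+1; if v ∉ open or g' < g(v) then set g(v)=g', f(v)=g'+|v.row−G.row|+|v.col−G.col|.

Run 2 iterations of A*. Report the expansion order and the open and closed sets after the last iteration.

step 1: expand (1,3) (f=4, h=3) → closed; open now [(0,2) g=1 f=6, (0,5) g=2 f=6, (1,2) g=2 f=6, (2,3) g=2 f=4]
step 2: expand (2,3) (f=4, h=2) → closed; open now [(0,2) g=1 f=6, (0,5) g=2 f=6, (1,2) g=2 f=6, (2,2) g=3 f=6, (2,4) g=3 f=4, (3,3) g=3 f=4]

order=[(1,3) → (2,3)]; open=[(0,2) g=1 f=6, (0,5) g=2 f=6, (1,2) g=2 f=6, (2,2) g=3 f=6, (2,4) g=3 f=4, (3,3) g=3 f=4]; closed=[(0,3), (0,4), (1,3), (2,3)]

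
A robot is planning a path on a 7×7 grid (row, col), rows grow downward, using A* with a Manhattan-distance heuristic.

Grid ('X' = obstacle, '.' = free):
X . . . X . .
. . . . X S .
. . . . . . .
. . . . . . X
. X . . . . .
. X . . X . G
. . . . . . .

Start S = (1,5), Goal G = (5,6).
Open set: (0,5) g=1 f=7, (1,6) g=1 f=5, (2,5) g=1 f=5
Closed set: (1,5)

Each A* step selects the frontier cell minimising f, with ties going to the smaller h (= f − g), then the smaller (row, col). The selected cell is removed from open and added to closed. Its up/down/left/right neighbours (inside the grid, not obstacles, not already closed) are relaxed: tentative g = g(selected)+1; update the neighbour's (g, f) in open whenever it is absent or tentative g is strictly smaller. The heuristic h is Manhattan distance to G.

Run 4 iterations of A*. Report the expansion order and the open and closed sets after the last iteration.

order=[(1,6) → (2,6) → (2,5) → (3,5)]; open=[(0,5) g=1 f=7, (0,6) g=2 f=7, (2,4) g=2 f=7, (3,4) g=3 f=7, (4,5) g=3 f=5]; closed=[(1,5), (1,6), (2,5), (2,6), (3,5)]

step 1: expand (1,6) (f=5, h=4) → closed; open now [(0,5) g=1 f=7, (0,6) g=2 f=7, (2,5) g=1 f=5, (2,6) g=2 f=5]
step 2: expand (2,6) (f=5, h=3) → closed; open now [(0,5) g=1 f=7, (0,6) g=2 f=7, (2,5) g=1 f=5]
step 3: expand (2,5) (f=5, h=4) → closed; open now [(0,5) g=1 f=7, (0,6) g=2 f=7, (2,4) g=2 f=7, (3,5) g=2 f=5]
step 4: expand (3,5) (f=5, h=3) → closed; open now [(0,5) g=1 f=7, (0,6) g=2 f=7, (2,4) g=2 f=7, (3,4) g=3 f=7, (4,5) g=3 f=5]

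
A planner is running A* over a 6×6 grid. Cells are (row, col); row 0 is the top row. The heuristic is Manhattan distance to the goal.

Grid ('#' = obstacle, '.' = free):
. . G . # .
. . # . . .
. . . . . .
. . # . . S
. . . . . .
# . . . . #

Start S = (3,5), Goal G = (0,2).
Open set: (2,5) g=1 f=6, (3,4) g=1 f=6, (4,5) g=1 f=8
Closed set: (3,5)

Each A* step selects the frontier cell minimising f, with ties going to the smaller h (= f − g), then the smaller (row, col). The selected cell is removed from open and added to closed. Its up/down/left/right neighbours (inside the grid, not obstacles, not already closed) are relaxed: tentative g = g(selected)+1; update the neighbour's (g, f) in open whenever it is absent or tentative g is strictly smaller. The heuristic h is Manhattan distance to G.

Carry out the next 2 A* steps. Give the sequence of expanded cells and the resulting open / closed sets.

order=[(2,5) → (1,5)]; open=[(0,5) g=3 f=6, (1,4) g=3 f=6, (2,4) g=2 f=6, (3,4) g=1 f=6, (4,5) g=1 f=8]; closed=[(1,5), (2,5), (3,5)]

step 1: expand (2,5) (f=6, h=5) → closed; open now [(1,5) g=2 f=6, (2,4) g=2 f=6, (3,4) g=1 f=6, (4,5) g=1 f=8]
step 2: expand (1,5) (f=6, h=4) → closed; open now [(0,5) g=3 f=6, (1,4) g=3 f=6, (2,4) g=2 f=6, (3,4) g=1 f=6, (4,5) g=1 f=8]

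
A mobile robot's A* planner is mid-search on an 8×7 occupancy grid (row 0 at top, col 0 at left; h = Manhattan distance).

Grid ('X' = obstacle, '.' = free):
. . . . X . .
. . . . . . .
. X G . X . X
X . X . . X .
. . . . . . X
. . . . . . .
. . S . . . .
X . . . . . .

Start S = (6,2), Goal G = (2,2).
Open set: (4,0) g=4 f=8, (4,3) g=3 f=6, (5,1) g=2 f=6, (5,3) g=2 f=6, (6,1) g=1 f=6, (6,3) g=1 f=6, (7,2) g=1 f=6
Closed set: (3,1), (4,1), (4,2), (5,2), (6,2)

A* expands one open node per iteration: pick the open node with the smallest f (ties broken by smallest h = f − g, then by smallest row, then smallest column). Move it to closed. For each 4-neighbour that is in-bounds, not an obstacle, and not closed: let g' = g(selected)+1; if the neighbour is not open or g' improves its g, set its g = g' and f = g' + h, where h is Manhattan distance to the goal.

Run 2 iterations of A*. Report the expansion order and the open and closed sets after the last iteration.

step 1: expand (4,3) (f=6, h=3) → closed; open now [(3,3) g=4 f=6, (4,0) g=4 f=8, (4,4) g=4 f=8, (5,1) g=2 f=6, (5,3) g=2 f=6, (6,1) g=1 f=6, (6,3) g=1 f=6, (7,2) g=1 f=6]
step 2: expand (3,3) (f=6, h=2) → closed; open now [(2,3) g=5 f=6, (3,4) g=5 f=8, (4,0) g=4 f=8, (4,4) g=4 f=8, (5,1) g=2 f=6, (5,3) g=2 f=6, (6,1) g=1 f=6, (6,3) g=1 f=6, (7,2) g=1 f=6]

order=[(4,3) → (3,3)]; open=[(2,3) g=5 f=6, (3,4) g=5 f=8, (4,0) g=4 f=8, (4,4) g=4 f=8, (5,1) g=2 f=6, (5,3) g=2 f=6, (6,1) g=1 f=6, (6,3) g=1 f=6, (7,2) g=1 f=6]; closed=[(3,1), (3,3), (4,1), (4,2), (4,3), (5,2), (6,2)]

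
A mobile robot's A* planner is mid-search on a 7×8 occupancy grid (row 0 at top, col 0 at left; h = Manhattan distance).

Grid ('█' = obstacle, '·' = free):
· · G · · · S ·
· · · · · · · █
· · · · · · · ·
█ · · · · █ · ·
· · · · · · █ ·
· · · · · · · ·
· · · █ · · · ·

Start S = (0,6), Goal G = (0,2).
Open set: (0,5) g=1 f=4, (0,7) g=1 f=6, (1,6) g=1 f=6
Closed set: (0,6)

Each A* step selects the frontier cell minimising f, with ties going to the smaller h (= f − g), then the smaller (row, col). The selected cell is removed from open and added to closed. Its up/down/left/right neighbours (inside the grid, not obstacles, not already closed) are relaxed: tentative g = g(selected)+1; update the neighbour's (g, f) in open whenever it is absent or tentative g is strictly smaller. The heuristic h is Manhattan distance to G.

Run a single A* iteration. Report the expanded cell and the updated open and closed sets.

step 1: expand (0,5) (f=4, h=3) → closed; open now [(0,4) g=2 f=4, (0,7) g=1 f=6, (1,5) g=2 f=6, (1,6) g=1 f=6]

expanded=(0,5); open=[(0,4) g=2 f=4, (0,7) g=1 f=6, (1,5) g=2 f=6, (1,6) g=1 f=6]; closed=[(0,5), (0,6)]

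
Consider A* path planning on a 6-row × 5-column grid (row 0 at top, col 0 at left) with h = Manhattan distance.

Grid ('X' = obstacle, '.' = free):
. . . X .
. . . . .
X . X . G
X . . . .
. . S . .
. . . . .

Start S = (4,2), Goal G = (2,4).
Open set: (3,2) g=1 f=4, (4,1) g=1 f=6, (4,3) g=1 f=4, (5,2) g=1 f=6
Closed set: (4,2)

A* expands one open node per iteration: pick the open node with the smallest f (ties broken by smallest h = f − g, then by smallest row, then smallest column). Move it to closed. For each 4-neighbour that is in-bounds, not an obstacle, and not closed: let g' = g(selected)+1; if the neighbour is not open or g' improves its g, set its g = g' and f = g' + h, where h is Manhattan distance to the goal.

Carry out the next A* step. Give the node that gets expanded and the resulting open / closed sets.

expanded=(3,2); open=[(3,1) g=2 f=6, (3,3) g=2 f=4, (4,1) g=1 f=6, (4,3) g=1 f=4, (5,2) g=1 f=6]; closed=[(3,2), (4,2)]

step 1: expand (3,2) (f=4, h=3) → closed; open now [(3,1) g=2 f=6, (3,3) g=2 f=4, (4,1) g=1 f=6, (4,3) g=1 f=4, (5,2) g=1 f=6]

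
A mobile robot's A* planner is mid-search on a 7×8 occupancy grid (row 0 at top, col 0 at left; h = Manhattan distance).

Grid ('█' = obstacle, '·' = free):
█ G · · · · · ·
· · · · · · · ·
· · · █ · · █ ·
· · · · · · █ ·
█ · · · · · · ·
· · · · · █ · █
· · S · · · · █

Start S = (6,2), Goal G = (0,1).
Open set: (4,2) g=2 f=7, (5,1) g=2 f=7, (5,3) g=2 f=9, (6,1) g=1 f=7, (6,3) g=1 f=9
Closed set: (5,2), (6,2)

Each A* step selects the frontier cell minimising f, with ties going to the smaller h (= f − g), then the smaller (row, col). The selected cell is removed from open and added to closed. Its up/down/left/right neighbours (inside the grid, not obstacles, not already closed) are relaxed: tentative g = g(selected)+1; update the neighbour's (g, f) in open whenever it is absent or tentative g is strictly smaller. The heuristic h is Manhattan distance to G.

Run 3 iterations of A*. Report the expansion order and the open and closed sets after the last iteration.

step 1: expand (4,2) (f=7, h=5) → closed; open now [(3,2) g=3 f=7, (4,1) g=3 f=7, (4,3) g=3 f=9, (5,1) g=2 f=7, (5,3) g=2 f=9, (6,1) g=1 f=7, (6,3) g=1 f=9]
step 2: expand (3,2) (f=7, h=4) → closed; open now [(2,2) g=4 f=7, (3,1) g=4 f=7, (3,3) g=4 f=9, (4,1) g=3 f=7, (4,3) g=3 f=9, (5,1) g=2 f=7, (5,3) g=2 f=9, (6,1) g=1 f=7, (6,3) g=1 f=9]
step 3: expand (2,2) (f=7, h=3) → closed; open now [(1,2) g=5 f=7, (2,1) g=5 f=7, (3,1) g=4 f=7, (3,3) g=4 f=9, (4,1) g=3 f=7, (4,3) g=3 f=9, (5,1) g=2 f=7, (5,3) g=2 f=9, (6,1) g=1 f=7, (6,3) g=1 f=9]

order=[(4,2) → (3,2) → (2,2)]; open=[(1,2) g=5 f=7, (2,1) g=5 f=7, (3,1) g=4 f=7, (3,3) g=4 f=9, (4,1) g=3 f=7, (4,3) g=3 f=9, (5,1) g=2 f=7, (5,3) g=2 f=9, (6,1) g=1 f=7, (6,3) g=1 f=9]; closed=[(2,2), (3,2), (4,2), (5,2), (6,2)]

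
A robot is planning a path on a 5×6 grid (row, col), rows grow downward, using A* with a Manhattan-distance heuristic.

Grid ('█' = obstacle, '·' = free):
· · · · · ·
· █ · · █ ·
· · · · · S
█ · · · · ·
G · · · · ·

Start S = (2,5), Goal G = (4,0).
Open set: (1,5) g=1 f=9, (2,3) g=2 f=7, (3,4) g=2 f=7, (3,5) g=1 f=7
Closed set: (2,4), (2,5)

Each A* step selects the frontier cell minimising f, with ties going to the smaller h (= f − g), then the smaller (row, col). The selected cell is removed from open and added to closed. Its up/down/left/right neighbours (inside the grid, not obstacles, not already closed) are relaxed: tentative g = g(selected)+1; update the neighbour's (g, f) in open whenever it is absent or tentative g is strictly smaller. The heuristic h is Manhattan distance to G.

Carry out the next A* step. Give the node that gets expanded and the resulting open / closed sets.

expanded=(2,3); open=[(1,3) g=3 f=9, (1,5) g=1 f=9, (2,2) g=3 f=7, (3,3) g=3 f=7, (3,4) g=2 f=7, (3,5) g=1 f=7]; closed=[(2,3), (2,4), (2,5)]

step 1: expand (2,3) (f=7, h=5) → closed; open now [(1,3) g=3 f=9, (1,5) g=1 f=9, (2,2) g=3 f=7, (3,3) g=3 f=7, (3,4) g=2 f=7, (3,5) g=1 f=7]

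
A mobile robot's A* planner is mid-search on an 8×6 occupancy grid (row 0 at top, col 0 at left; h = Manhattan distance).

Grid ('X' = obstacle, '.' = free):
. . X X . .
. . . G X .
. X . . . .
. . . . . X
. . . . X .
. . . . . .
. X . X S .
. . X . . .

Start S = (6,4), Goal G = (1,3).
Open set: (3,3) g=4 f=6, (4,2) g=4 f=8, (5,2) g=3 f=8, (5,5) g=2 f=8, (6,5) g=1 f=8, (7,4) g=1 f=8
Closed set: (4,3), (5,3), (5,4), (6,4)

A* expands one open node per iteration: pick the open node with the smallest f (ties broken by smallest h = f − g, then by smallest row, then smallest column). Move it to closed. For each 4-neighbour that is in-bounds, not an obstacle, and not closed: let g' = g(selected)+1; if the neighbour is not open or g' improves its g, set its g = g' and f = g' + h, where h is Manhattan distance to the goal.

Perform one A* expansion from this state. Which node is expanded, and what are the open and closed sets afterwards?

step 1: expand (3,3) (f=6, h=2) → closed; open now [(2,3) g=5 f=6, (3,2) g=5 f=8, (3,4) g=5 f=8, (4,2) g=4 f=8, (5,2) g=3 f=8, (5,5) g=2 f=8, (6,5) g=1 f=8, (7,4) g=1 f=8]

expanded=(3,3); open=[(2,3) g=5 f=6, (3,2) g=5 f=8, (3,4) g=5 f=8, (4,2) g=4 f=8, (5,2) g=3 f=8, (5,5) g=2 f=8, (6,5) g=1 f=8, (7,4) g=1 f=8]; closed=[(3,3), (4,3), (5,3), (5,4), (6,4)]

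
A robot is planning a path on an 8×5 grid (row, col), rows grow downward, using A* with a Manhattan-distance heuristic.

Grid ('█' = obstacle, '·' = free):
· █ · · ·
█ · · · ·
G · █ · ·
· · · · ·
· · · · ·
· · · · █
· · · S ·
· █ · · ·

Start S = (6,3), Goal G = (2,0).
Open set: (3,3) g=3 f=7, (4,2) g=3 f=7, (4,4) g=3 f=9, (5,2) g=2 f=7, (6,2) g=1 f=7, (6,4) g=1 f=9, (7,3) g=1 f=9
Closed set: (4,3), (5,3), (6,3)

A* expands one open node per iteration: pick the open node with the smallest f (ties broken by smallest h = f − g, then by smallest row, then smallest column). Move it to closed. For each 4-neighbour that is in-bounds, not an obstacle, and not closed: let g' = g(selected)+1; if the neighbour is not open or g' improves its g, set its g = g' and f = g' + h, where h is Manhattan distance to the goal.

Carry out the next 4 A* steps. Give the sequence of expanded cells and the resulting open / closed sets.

order=[(3,3) → (2,3) → (3,2) → (3,1)]; open=[(1,3) g=5 f=9, (2,1) g=6 f=7, (2,4) g=5 f=9, (3,0) g=6 f=7, (3,4) g=4 f=9, (4,1) g=6 f=9, (4,2) g=3 f=7, (4,4) g=3 f=9, (5,2) g=2 f=7, (6,2) g=1 f=7, (6,4) g=1 f=9, (7,3) g=1 f=9]; closed=[(2,3), (3,1), (3,2), (3,3), (4,3), (5,3), (6,3)]

step 1: expand (3,3) (f=7, h=4) → closed; open now [(2,3) g=4 f=7, (3,2) g=4 f=7, (3,4) g=4 f=9, (4,2) g=3 f=7, (4,4) g=3 f=9, (5,2) g=2 f=7, (6,2) g=1 f=7, (6,4) g=1 f=9, (7,3) g=1 f=9]
step 2: expand (2,3) (f=7, h=3) → closed; open now [(1,3) g=5 f=9, (2,4) g=5 f=9, (3,2) g=4 f=7, (3,4) g=4 f=9, (4,2) g=3 f=7, (4,4) g=3 f=9, (5,2) g=2 f=7, (6,2) g=1 f=7, (6,4) g=1 f=9, (7,3) g=1 f=9]
step 3: expand (3,2) (f=7, h=3) → closed; open now [(1,3) g=5 f=9, (2,4) g=5 f=9, (3,1) g=5 f=7, (3,4) g=4 f=9, (4,2) g=3 f=7, (4,4) g=3 f=9, (5,2) g=2 f=7, (6,2) g=1 f=7, (6,4) g=1 f=9, (7,3) g=1 f=9]
step 4: expand (3,1) (f=7, h=2) → closed; open now [(1,3) g=5 f=9, (2,1) g=6 f=7, (2,4) g=5 f=9, (3,0) g=6 f=7, (3,4) g=4 f=9, (4,1) g=6 f=9, (4,2) g=3 f=7, (4,4) g=3 f=9, (5,2) g=2 f=7, (6,2) g=1 f=7, (6,4) g=1 f=9, (7,3) g=1 f=9]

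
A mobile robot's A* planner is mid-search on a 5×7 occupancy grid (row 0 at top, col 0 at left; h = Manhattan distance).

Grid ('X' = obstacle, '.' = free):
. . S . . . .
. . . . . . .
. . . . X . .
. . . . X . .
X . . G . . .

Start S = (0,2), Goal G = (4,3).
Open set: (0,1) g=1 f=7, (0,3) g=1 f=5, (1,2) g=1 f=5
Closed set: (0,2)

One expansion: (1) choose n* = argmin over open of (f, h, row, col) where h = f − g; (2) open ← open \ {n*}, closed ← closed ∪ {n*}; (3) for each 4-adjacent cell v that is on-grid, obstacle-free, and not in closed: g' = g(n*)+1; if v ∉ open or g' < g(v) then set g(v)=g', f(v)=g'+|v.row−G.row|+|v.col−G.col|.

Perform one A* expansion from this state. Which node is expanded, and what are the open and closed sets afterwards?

step 1: expand (0,3) (f=5, h=4) → closed; open now [(0,1) g=1 f=7, (0,4) g=2 f=7, (1,2) g=1 f=5, (1,3) g=2 f=5]

expanded=(0,3); open=[(0,1) g=1 f=7, (0,4) g=2 f=7, (1,2) g=1 f=5, (1,3) g=2 f=5]; closed=[(0,2), (0,3)]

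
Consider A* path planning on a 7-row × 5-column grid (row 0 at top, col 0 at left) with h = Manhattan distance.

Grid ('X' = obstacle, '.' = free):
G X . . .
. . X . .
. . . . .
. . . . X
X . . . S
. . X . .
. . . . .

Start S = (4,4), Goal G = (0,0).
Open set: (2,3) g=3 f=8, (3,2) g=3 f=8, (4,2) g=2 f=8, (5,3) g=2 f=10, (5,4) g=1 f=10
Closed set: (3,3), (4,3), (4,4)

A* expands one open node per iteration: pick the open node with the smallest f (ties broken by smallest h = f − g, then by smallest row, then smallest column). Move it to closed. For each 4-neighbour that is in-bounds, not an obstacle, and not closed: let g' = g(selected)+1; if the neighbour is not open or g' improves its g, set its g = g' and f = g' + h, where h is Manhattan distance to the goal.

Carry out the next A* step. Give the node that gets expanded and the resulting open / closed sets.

expanded=(2,3); open=[(1,3) g=4 f=8, (2,2) g=4 f=8, (2,4) g=4 f=10, (3,2) g=3 f=8, (4,2) g=2 f=8, (5,3) g=2 f=10, (5,4) g=1 f=10]; closed=[(2,3), (3,3), (4,3), (4,4)]

step 1: expand (2,3) (f=8, h=5) → closed; open now [(1,3) g=4 f=8, (2,2) g=4 f=8, (2,4) g=4 f=10, (3,2) g=3 f=8, (4,2) g=2 f=8, (5,3) g=2 f=10, (5,4) g=1 f=10]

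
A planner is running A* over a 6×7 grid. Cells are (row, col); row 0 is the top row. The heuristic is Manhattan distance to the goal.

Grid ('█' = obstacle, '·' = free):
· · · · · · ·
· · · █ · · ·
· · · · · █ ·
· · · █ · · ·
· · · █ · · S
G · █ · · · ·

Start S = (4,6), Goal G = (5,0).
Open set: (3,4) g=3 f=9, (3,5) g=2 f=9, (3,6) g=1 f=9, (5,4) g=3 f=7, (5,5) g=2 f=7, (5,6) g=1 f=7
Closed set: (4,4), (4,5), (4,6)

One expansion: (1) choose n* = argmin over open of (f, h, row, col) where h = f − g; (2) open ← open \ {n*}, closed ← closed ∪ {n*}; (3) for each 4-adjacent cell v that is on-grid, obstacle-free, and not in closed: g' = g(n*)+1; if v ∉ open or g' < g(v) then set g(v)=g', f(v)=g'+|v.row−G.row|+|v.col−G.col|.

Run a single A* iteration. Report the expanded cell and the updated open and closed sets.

expanded=(5,4); open=[(3,4) g=3 f=9, (3,5) g=2 f=9, (3,6) g=1 f=9, (5,3) g=4 f=7, (5,5) g=2 f=7, (5,6) g=1 f=7]; closed=[(4,4), (4,5), (4,6), (5,4)]

step 1: expand (5,4) (f=7, h=4) → closed; open now [(3,4) g=3 f=9, (3,5) g=2 f=9, (3,6) g=1 f=9, (5,3) g=4 f=7, (5,5) g=2 f=7, (5,6) g=1 f=7]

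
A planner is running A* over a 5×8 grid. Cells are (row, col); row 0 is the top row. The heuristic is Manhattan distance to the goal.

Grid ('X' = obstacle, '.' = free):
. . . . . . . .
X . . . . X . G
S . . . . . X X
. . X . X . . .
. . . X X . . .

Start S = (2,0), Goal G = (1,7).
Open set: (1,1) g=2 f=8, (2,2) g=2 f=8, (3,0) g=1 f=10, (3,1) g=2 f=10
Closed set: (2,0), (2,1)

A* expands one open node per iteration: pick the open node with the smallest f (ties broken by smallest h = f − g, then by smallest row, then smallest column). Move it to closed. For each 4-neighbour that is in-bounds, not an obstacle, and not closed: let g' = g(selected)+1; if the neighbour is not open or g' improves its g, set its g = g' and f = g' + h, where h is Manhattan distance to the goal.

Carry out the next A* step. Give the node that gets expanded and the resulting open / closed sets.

step 1: expand (1,1) (f=8, h=6) → closed; open now [(0,1) g=3 f=10, (1,2) g=3 f=8, (2,2) g=2 f=8, (3,0) g=1 f=10, (3,1) g=2 f=10]

expanded=(1,1); open=[(0,1) g=3 f=10, (1,2) g=3 f=8, (2,2) g=2 f=8, (3,0) g=1 f=10, (3,1) g=2 f=10]; closed=[(1,1), (2,0), (2,1)]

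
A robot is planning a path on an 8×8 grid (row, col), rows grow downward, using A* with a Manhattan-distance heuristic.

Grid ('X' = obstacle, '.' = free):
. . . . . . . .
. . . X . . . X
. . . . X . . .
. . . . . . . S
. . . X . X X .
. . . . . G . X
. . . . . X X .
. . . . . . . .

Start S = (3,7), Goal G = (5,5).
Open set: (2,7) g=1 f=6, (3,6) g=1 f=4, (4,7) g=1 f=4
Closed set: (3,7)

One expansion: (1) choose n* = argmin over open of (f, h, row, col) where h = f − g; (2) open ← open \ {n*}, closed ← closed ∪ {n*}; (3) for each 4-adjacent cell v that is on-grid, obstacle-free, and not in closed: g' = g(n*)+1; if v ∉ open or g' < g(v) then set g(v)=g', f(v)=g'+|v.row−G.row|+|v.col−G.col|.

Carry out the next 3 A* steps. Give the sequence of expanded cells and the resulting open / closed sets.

order=[(3,6) → (3,5) → (4,7)]; open=[(2,5) g=3 f=6, (2,6) g=2 f=6, (2,7) g=1 f=6, (3,4) g=3 f=6]; closed=[(3,5), (3,6), (3,7), (4,7)]

step 1: expand (3,6) (f=4, h=3) → closed; open now [(2,6) g=2 f=6, (2,7) g=1 f=6, (3,5) g=2 f=4, (4,7) g=1 f=4]
step 2: expand (3,5) (f=4, h=2) → closed; open now [(2,5) g=3 f=6, (2,6) g=2 f=6, (2,7) g=1 f=6, (3,4) g=3 f=6, (4,7) g=1 f=4]
step 3: expand (4,7) (f=4, h=3) → closed; open now [(2,5) g=3 f=6, (2,6) g=2 f=6, (2,7) g=1 f=6, (3,4) g=3 f=6]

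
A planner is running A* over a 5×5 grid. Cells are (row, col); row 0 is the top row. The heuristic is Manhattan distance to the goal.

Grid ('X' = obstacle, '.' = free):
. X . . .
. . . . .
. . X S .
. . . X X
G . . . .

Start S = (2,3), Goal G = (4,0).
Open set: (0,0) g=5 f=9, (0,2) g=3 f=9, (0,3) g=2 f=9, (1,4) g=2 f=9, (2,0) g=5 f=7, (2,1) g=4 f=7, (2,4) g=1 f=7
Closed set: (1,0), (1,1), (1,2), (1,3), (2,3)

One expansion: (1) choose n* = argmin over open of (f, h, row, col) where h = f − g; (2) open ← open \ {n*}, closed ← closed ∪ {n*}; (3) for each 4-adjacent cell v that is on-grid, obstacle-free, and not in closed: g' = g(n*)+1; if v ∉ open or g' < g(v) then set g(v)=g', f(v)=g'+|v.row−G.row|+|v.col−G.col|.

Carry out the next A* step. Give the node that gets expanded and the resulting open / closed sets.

expanded=(2,0); open=[(0,0) g=5 f=9, (0,2) g=3 f=9, (0,3) g=2 f=9, (1,4) g=2 f=9, (2,1) g=4 f=7, (2,4) g=1 f=7, (3,0) g=6 f=7]; closed=[(1,0), (1,1), (1,2), (1,3), (2,0), (2,3)]

step 1: expand (2,0) (f=7, h=2) → closed; open now [(0,0) g=5 f=9, (0,2) g=3 f=9, (0,3) g=2 f=9, (1,4) g=2 f=9, (2,1) g=4 f=7, (2,4) g=1 f=7, (3,0) g=6 f=7]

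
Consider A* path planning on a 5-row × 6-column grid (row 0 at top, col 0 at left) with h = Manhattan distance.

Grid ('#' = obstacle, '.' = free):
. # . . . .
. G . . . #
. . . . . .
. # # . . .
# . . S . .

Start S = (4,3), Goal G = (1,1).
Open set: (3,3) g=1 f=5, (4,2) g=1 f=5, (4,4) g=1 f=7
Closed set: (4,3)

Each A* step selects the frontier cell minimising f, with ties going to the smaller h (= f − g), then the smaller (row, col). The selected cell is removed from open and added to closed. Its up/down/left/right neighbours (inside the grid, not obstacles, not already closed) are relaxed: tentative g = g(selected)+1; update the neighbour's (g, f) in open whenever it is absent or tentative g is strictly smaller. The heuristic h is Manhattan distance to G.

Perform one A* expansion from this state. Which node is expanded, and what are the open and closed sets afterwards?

step 1: expand (3,3) (f=5, h=4) → closed; open now [(2,3) g=2 f=5, (3,4) g=2 f=7, (4,2) g=1 f=5, (4,4) g=1 f=7]

expanded=(3,3); open=[(2,3) g=2 f=5, (3,4) g=2 f=7, (4,2) g=1 f=5, (4,4) g=1 f=7]; closed=[(3,3), (4,3)]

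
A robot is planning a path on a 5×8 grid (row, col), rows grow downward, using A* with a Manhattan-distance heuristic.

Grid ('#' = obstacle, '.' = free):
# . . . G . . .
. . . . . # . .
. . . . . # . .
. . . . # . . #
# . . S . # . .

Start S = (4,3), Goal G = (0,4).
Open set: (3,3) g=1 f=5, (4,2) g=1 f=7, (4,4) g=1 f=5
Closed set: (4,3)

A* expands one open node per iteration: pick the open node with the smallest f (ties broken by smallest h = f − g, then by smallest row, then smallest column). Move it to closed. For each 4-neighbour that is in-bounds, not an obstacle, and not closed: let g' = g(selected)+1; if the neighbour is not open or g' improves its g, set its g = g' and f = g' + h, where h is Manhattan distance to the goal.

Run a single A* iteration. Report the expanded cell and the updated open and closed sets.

expanded=(3,3); open=[(2,3) g=2 f=5, (3,2) g=2 f=7, (4,2) g=1 f=7, (4,4) g=1 f=5]; closed=[(3,3), (4,3)]

step 1: expand (3,3) (f=5, h=4) → closed; open now [(2,3) g=2 f=5, (3,2) g=2 f=7, (4,2) g=1 f=7, (4,4) g=1 f=5]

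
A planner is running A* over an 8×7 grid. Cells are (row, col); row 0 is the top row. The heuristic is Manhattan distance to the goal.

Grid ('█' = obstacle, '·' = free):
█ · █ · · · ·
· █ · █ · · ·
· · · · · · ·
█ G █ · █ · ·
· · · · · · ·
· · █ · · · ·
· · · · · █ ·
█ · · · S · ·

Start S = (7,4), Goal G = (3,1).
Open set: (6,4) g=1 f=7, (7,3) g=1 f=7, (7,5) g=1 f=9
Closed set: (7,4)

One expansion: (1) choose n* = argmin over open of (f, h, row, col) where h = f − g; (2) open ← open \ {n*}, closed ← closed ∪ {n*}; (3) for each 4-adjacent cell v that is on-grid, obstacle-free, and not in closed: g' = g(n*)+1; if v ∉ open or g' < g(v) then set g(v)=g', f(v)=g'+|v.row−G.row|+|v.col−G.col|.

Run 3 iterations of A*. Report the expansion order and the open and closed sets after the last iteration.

order=[(6,4) → (5,4) → (4,4)]; open=[(4,3) g=4 f=7, (4,5) g=4 f=9, (5,3) g=3 f=7, (5,5) g=3 f=9, (6,3) g=2 f=7, (7,3) g=1 f=7, (7,5) g=1 f=9]; closed=[(4,4), (5,4), (6,4), (7,4)]

step 1: expand (6,4) (f=7, h=6) → closed; open now [(5,4) g=2 f=7, (6,3) g=2 f=7, (7,3) g=1 f=7, (7,5) g=1 f=9]
step 2: expand (5,4) (f=7, h=5) → closed; open now [(4,4) g=3 f=7, (5,3) g=3 f=7, (5,5) g=3 f=9, (6,3) g=2 f=7, (7,3) g=1 f=7, (7,5) g=1 f=9]
step 3: expand (4,4) (f=7, h=4) → closed; open now [(4,3) g=4 f=7, (4,5) g=4 f=9, (5,3) g=3 f=7, (5,5) g=3 f=9, (6,3) g=2 f=7, (7,3) g=1 f=7, (7,5) g=1 f=9]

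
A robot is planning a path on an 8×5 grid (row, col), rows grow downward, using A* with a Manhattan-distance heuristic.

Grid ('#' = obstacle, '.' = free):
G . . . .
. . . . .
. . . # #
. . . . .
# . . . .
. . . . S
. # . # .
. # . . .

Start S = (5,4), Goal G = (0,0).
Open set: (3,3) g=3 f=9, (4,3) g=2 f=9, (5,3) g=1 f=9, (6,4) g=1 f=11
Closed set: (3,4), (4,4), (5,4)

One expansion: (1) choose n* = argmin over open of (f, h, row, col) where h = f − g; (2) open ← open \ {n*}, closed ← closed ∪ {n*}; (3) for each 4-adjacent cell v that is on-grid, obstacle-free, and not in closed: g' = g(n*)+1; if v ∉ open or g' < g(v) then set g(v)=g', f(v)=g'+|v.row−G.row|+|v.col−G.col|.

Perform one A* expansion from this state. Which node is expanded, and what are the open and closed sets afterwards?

step 1: expand (3,3) (f=9, h=6) → closed; open now [(3,2) g=4 f=9, (4,3) g=2 f=9, (5,3) g=1 f=9, (6,4) g=1 f=11]

expanded=(3,3); open=[(3,2) g=4 f=9, (4,3) g=2 f=9, (5,3) g=1 f=9, (6,4) g=1 f=11]; closed=[(3,3), (3,4), (4,4), (5,4)]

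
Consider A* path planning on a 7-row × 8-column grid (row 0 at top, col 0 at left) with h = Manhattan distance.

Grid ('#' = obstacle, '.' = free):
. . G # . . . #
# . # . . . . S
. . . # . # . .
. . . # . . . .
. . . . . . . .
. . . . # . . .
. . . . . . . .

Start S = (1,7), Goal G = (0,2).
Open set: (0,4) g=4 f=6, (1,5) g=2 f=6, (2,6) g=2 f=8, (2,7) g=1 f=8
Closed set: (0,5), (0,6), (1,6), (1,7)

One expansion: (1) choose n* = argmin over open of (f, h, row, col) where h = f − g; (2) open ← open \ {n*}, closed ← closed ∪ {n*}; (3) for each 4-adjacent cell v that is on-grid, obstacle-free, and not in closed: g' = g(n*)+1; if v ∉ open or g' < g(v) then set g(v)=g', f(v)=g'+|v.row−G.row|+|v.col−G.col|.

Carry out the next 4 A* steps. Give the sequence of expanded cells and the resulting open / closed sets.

step 1: expand (0,4) (f=6, h=2) → closed; open now [(1,4) g=5 f=8, (1,5) g=2 f=6, (2,6) g=2 f=8, (2,7) g=1 f=8]
step 2: expand (1,5) (f=6, h=4) → closed; open now [(1,4) g=3 f=6, (2,6) g=2 f=8, (2,7) g=1 f=8]
step 3: expand (1,4) (f=6, h=3) → closed; open now [(1,3) g=4 f=6, (2,4) g=4 f=8, (2,6) g=2 f=8, (2,7) g=1 f=8]
step 4: expand (1,3) (f=6, h=2) → closed; open now [(2,4) g=4 f=8, (2,6) g=2 f=8, (2,7) g=1 f=8]

order=[(0,4) → (1,5) → (1,4) → (1,3)]; open=[(2,4) g=4 f=8, (2,6) g=2 f=8, (2,7) g=1 f=8]; closed=[(0,4), (0,5), (0,6), (1,3), (1,4), (1,5), (1,6), (1,7)]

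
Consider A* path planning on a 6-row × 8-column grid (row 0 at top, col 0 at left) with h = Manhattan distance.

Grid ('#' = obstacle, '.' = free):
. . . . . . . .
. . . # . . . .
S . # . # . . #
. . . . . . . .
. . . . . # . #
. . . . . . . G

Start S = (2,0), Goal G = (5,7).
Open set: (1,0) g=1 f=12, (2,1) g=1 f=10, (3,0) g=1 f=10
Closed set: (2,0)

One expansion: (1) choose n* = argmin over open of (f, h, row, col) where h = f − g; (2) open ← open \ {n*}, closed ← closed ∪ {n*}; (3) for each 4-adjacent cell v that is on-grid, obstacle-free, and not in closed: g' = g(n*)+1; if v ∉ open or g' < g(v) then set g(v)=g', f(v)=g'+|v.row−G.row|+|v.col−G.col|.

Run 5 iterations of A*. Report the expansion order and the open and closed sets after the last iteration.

step 1: expand (2,1) (f=10, h=9) → closed; open now [(1,0) g=1 f=12, (1,1) g=2 f=12, (3,0) g=1 f=10, (3,1) g=2 f=10]
step 2: expand (3,1) (f=10, h=8) → closed; open now [(1,0) g=1 f=12, (1,1) g=2 f=12, (3,0) g=1 f=10, (3,2) g=3 f=10, (4,1) g=3 f=10]
step 3: expand (3,2) (f=10, h=7) → closed; open now [(1,0) g=1 f=12, (1,1) g=2 f=12, (3,0) g=1 f=10, (3,3) g=4 f=10, (4,1) g=3 f=10, (4,2) g=4 f=10]
step 4: expand (3,3) (f=10, h=6) → closed; open now [(1,0) g=1 f=12, (1,1) g=2 f=12, (2,3) g=5 f=12, (3,0) g=1 f=10, (3,4) g=5 f=10, (4,1) g=3 f=10, (4,2) g=4 f=10, (4,3) g=5 f=10]
step 5: expand (3,4) (f=10, h=5) → closed; open now [(1,0) g=1 f=12, (1,1) g=2 f=12, (2,3) g=5 f=12, (3,0) g=1 f=10, (3,5) g=6 f=10, (4,1) g=3 f=10, (4,2) g=4 f=10, (4,3) g=5 f=10, (4,4) g=6 f=10]

order=[(2,1) → (3,1) → (3,2) → (3,3) → (3,4)]; open=[(1,0) g=1 f=12, (1,1) g=2 f=12, (2,3) g=5 f=12, (3,0) g=1 f=10, (3,5) g=6 f=10, (4,1) g=3 f=10, (4,2) g=4 f=10, (4,3) g=5 f=10, (4,4) g=6 f=10]; closed=[(2,0), (2,1), (3,1), (3,2), (3,3), (3,4)]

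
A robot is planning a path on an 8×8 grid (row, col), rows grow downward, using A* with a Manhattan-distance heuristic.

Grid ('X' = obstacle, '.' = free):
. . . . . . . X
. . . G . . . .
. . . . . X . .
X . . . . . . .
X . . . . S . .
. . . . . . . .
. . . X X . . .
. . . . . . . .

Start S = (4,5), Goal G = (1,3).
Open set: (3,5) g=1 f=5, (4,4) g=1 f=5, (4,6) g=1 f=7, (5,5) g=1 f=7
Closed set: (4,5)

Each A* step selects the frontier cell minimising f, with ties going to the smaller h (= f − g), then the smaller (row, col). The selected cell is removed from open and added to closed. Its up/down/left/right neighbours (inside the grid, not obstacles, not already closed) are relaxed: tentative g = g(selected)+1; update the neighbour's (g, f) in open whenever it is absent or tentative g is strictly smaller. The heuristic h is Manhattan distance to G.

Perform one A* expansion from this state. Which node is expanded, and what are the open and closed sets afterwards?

step 1: expand (3,5) (f=5, h=4) → closed; open now [(3,4) g=2 f=5, (3,6) g=2 f=7, (4,4) g=1 f=5, (4,6) g=1 f=7, (5,5) g=1 f=7]

expanded=(3,5); open=[(3,4) g=2 f=5, (3,6) g=2 f=7, (4,4) g=1 f=5, (4,6) g=1 f=7, (5,5) g=1 f=7]; closed=[(3,5), (4,5)]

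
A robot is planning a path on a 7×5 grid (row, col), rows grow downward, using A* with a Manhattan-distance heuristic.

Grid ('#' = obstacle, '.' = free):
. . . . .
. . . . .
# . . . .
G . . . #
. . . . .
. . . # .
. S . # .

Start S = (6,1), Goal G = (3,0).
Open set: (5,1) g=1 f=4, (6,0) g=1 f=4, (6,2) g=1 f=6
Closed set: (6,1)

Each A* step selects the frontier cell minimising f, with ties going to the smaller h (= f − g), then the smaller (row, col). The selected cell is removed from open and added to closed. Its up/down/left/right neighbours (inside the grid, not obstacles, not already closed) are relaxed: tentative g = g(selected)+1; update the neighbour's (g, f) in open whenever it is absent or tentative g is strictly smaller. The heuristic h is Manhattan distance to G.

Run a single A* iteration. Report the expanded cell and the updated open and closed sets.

step 1: expand (5,1) (f=4, h=3) → closed; open now [(4,1) g=2 f=4, (5,0) g=2 f=4, (5,2) g=2 f=6, (6,0) g=1 f=4, (6,2) g=1 f=6]

expanded=(5,1); open=[(4,1) g=2 f=4, (5,0) g=2 f=4, (5,2) g=2 f=6, (6,0) g=1 f=4, (6,2) g=1 f=6]; closed=[(5,1), (6,1)]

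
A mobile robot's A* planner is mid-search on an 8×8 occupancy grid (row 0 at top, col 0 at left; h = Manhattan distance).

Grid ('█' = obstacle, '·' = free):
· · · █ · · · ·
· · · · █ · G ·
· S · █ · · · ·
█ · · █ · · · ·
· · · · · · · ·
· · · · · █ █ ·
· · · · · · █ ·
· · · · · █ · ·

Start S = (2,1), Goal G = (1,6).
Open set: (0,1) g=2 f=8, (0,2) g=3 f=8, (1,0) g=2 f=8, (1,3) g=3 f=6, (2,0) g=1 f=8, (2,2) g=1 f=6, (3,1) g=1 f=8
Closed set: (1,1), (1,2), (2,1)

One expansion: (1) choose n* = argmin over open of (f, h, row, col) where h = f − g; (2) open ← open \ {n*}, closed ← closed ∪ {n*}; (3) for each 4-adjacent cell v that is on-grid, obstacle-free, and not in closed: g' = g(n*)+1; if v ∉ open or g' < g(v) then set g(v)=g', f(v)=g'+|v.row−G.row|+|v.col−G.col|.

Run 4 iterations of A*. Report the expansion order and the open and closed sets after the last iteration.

order=[(1,3) → (2,2) → (0,2) → (0,1)]; open=[(0,0) g=3 f=10, (1,0) g=2 f=8, (2,0) g=1 f=8, (3,1) g=1 f=8, (3,2) g=2 f=8]; closed=[(0,1), (0,2), (1,1), (1,2), (1,3), (2,1), (2,2)]

step 1: expand (1,3) (f=6, h=3) → closed; open now [(0,1) g=2 f=8, (0,2) g=3 f=8, (1,0) g=2 f=8, (2,0) g=1 f=8, (2,2) g=1 f=6, (3,1) g=1 f=8]
step 2: expand (2,2) (f=6, h=5) → closed; open now [(0,1) g=2 f=8, (0,2) g=3 f=8, (1,0) g=2 f=8, (2,0) g=1 f=8, (3,1) g=1 f=8, (3,2) g=2 f=8]
step 3: expand (0,2) (f=8, h=5) → closed; open now [(0,1) g=2 f=8, (1,0) g=2 f=8, (2,0) g=1 f=8, (3,1) g=1 f=8, (3,2) g=2 f=8]
step 4: expand (0,1) (f=8, h=6) → closed; open now [(0,0) g=3 f=10, (1,0) g=2 f=8, (2,0) g=1 f=8, (3,1) g=1 f=8, (3,2) g=2 f=8]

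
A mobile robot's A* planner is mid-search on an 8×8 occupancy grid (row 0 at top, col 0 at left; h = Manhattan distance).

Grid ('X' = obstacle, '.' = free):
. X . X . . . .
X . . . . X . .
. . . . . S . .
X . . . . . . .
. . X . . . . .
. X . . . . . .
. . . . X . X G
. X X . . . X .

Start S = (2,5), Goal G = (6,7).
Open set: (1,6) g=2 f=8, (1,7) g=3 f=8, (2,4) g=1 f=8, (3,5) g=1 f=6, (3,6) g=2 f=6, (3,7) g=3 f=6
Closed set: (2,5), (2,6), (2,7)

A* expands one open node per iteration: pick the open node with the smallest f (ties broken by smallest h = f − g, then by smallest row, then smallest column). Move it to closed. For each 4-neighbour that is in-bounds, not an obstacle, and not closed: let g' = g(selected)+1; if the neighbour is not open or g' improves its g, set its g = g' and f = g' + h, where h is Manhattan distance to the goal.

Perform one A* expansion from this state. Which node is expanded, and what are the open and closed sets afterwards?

step 1: expand (3,7) (f=6, h=3) → closed; open now [(1,6) g=2 f=8, (1,7) g=3 f=8, (2,4) g=1 f=8, (3,5) g=1 f=6, (3,6) g=2 f=6, (4,7) g=4 f=6]

expanded=(3,7); open=[(1,6) g=2 f=8, (1,7) g=3 f=8, (2,4) g=1 f=8, (3,5) g=1 f=6, (3,6) g=2 f=6, (4,7) g=4 f=6]; closed=[(2,5), (2,6), (2,7), (3,7)]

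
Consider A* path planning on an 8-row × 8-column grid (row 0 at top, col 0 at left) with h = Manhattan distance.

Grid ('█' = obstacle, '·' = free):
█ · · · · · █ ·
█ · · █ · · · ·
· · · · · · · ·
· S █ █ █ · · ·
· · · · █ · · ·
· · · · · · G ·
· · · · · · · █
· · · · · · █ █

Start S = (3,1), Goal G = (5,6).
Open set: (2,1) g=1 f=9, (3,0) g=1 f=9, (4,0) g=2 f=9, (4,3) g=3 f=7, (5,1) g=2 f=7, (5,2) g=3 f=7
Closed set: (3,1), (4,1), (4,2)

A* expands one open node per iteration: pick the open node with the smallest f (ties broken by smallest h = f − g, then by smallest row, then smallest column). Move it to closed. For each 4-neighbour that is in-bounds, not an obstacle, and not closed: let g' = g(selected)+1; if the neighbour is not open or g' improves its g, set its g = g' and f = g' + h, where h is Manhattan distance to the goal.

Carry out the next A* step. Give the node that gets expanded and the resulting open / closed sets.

expanded=(4,3); open=[(2,1) g=1 f=9, (3,0) g=1 f=9, (4,0) g=2 f=9, (5,1) g=2 f=7, (5,2) g=3 f=7, (5,3) g=4 f=7]; closed=[(3,1), (4,1), (4,2), (4,3)]

step 1: expand (4,3) (f=7, h=4) → closed; open now [(2,1) g=1 f=9, (3,0) g=1 f=9, (4,0) g=2 f=9, (5,1) g=2 f=7, (5,2) g=3 f=7, (5,3) g=4 f=7]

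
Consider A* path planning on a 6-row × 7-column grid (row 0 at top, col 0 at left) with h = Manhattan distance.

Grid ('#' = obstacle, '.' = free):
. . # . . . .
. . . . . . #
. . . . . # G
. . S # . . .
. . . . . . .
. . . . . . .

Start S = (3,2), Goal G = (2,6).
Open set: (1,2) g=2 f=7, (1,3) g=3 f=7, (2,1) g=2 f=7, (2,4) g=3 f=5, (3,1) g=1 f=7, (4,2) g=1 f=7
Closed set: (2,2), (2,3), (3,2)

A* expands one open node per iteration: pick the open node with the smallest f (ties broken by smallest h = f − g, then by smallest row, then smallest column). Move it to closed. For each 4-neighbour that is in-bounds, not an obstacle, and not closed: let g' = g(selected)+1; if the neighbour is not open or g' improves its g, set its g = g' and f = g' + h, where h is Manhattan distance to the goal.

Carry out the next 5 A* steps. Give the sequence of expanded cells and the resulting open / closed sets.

order=[(2,4) → (1,4) → (1,5) → (3,4) → (3,5)]; open=[(0,4) g=5 f=9, (0,5) g=6 f=9, (1,2) g=2 f=7, (1,3) g=3 f=7, (2,1) g=2 f=7, (3,1) g=1 f=7, (3,6) g=6 f=7, (4,2) g=1 f=7, (4,4) g=5 f=9, (4,5) g=6 f=9]; closed=[(1,4), (1,5), (2,2), (2,3), (2,4), (3,2), (3,4), (3,5)]

step 1: expand (2,4) (f=5, h=2) → closed; open now [(1,2) g=2 f=7, (1,3) g=3 f=7, (1,4) g=4 f=7, (2,1) g=2 f=7, (3,1) g=1 f=7, (3,4) g=4 f=7, (4,2) g=1 f=7]
step 2: expand (1,4) (f=7, h=3) → closed; open now [(0,4) g=5 f=9, (1,2) g=2 f=7, (1,3) g=3 f=7, (1,5) g=5 f=7, (2,1) g=2 f=7, (3,1) g=1 f=7, (3,4) g=4 f=7, (4,2) g=1 f=7]
step 3: expand (1,5) (f=7, h=2) → closed; open now [(0,4) g=5 f=9, (0,5) g=6 f=9, (1,2) g=2 f=7, (1,3) g=3 f=7, (2,1) g=2 f=7, (3,1) g=1 f=7, (3,4) g=4 f=7, (4,2) g=1 f=7]
step 4: expand (3,4) (f=7, h=3) → closed; open now [(0,4) g=5 f=9, (0,5) g=6 f=9, (1,2) g=2 f=7, (1,3) g=3 f=7, (2,1) g=2 f=7, (3,1) g=1 f=7, (3,5) g=5 f=7, (4,2) g=1 f=7, (4,4) g=5 f=9]
step 5: expand (3,5) (f=7, h=2) → closed; open now [(0,4) g=5 f=9, (0,5) g=6 f=9, (1,2) g=2 f=7, (1,3) g=3 f=7, (2,1) g=2 f=7, (3,1) g=1 f=7, (3,6) g=6 f=7, (4,2) g=1 f=7, (4,4) g=5 f=9, (4,5) g=6 f=9]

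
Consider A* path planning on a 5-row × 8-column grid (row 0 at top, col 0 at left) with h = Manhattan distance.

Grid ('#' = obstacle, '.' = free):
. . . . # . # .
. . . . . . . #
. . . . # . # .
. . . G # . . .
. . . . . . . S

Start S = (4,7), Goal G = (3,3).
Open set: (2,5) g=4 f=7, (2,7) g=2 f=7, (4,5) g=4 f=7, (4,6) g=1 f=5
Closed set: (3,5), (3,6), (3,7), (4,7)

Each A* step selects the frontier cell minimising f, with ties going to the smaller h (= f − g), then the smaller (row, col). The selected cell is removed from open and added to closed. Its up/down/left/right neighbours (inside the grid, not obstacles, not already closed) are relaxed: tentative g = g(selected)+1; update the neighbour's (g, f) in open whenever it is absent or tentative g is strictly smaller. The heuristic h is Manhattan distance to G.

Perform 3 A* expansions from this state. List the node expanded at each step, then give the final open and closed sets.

order=[(4,6) → (4,5) → (4,4)]; open=[(2,5) g=4 f=7, (2,7) g=2 f=7, (4,3) g=4 f=5]; closed=[(3,5), (3,6), (3,7), (4,4), (4,5), (4,6), (4,7)]

step 1: expand (4,6) (f=5, h=4) → closed; open now [(2,5) g=4 f=7, (2,7) g=2 f=7, (4,5) g=2 f=5]
step 2: expand (4,5) (f=5, h=3) → closed; open now [(2,5) g=4 f=7, (2,7) g=2 f=7, (4,4) g=3 f=5]
step 3: expand (4,4) (f=5, h=2) → closed; open now [(2,5) g=4 f=7, (2,7) g=2 f=7, (4,3) g=4 f=5]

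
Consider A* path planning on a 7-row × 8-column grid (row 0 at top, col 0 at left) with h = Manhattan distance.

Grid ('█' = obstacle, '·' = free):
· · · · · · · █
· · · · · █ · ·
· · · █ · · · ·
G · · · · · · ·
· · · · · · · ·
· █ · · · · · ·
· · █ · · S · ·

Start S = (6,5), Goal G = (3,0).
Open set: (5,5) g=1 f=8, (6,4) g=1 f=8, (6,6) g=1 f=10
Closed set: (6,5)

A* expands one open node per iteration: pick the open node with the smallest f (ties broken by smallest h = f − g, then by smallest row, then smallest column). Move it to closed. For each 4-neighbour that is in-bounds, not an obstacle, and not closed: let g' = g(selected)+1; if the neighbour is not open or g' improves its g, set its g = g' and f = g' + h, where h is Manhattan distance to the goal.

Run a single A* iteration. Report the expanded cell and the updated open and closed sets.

expanded=(5,5); open=[(4,5) g=2 f=8, (5,4) g=2 f=8, (5,6) g=2 f=10, (6,4) g=1 f=8, (6,6) g=1 f=10]; closed=[(5,5), (6,5)]

step 1: expand (5,5) (f=8, h=7) → closed; open now [(4,5) g=2 f=8, (5,4) g=2 f=8, (5,6) g=2 f=10, (6,4) g=1 f=8, (6,6) g=1 f=10]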